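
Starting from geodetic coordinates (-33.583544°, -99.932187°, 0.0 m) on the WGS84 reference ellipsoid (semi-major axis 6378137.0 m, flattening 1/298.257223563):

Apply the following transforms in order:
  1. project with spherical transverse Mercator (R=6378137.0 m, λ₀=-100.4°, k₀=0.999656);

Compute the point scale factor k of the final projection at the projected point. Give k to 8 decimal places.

0.99967913

start: φ=-33.583544°, λ=-99.932187°, h=0.000 m
→ into tm (λ₀=-100.4°): φ=-33.58354400°, λ−λ₀=0.46781300°
scale k = 0.99967913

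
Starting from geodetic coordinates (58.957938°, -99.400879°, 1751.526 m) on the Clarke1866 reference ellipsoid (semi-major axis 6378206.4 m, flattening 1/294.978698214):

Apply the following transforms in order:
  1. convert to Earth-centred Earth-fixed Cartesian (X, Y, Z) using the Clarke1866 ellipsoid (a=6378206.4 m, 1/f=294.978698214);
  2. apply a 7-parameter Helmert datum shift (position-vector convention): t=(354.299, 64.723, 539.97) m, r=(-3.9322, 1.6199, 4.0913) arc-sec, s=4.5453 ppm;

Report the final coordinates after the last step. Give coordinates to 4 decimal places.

X=-538262.1593 m, Y=-3253698.7432 m, Z=5443454.5634 m

start: φ=58.957938°, λ=-99.400879°, h=1751.526 m
→ ECEF (a=6378206.400, f=1/294.978698214): X=-538721.2959, Y=-3253841.7524, Z=5442823.5923
→ Helmert 7p (PV): X=-538262.1593, Y=-3253698.7432, Z=5443454.5634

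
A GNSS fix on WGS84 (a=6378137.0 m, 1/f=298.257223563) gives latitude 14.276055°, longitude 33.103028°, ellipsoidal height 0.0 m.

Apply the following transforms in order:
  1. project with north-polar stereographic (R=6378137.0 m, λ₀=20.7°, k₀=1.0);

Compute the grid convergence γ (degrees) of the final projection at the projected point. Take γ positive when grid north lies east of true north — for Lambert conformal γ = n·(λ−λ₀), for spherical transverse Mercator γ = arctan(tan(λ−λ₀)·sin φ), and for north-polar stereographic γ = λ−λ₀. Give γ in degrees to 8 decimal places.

start: φ=14.276055°, λ=33.103028°, h=0.000 m
→ into stereo (λ₀=20.7°): φ=14.27605500°, λ−λ₀=12.40302800°
convergence γ = 12.40302800°

12.40302800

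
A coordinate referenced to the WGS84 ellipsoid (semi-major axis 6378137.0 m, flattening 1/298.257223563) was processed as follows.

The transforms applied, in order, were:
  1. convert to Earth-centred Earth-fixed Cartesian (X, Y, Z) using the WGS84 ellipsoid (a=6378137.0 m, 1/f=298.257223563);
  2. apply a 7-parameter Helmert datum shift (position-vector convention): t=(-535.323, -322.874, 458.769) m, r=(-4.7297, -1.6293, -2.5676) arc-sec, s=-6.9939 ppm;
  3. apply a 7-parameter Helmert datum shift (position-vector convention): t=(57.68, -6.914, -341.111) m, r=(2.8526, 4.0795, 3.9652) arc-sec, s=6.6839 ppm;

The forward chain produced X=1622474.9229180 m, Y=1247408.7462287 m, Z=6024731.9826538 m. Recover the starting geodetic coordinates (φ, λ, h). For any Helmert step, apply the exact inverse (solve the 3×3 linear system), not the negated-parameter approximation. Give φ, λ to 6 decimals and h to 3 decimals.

start: X=1622474.9229, Y=1247408.7462, Z=6024731.9827 m
→ Helmert⁻¹: X=1622311.2166, Y=1247459.4608, Z=6025047.6569
→ Helmert⁻¹: X=1622889.9477, Y=1247673.1170, Z=6024646.8136
→ geod (Bowring, a=6378137.000): φ=71.35005400°, λ=37.55297900°, h=3970.4500 m

φ=71.350054°, λ=37.552979°, h=3970.450 m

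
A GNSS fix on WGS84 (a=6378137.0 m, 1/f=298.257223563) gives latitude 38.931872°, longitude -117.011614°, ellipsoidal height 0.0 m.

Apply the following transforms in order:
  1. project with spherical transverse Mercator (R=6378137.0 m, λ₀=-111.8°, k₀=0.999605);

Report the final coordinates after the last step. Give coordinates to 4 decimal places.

E=-451250.2383 m, N=4345080.4271 m

start: φ=38.931872°, λ=-117.011614°, h=0.000 m
→ tm (R=6378137.0, λ₀=-111.8°): E=-451250.2383, N=4345080.4271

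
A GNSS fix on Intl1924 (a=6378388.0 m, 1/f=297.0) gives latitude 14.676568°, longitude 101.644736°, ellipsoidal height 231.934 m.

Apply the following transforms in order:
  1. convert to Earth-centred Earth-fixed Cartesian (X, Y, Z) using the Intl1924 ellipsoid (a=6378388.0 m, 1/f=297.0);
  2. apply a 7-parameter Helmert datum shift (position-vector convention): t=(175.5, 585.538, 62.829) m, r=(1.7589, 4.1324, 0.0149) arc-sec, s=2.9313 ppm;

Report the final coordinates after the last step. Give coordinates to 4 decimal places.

X=-1245534.5877 m, Y=6045387.2603 m, Z=1605728.4783 m

start: φ=14.676568°, λ=101.644736°, h=231.934 m
→ ECEF (a=6378388.000, f=1/297.0): X=-1245738.1665, Y=6044797.7846, Z=1605584.4386
→ Helmert 7p (PV): X=-1245534.5877, Y=6045387.2603, Z=1605728.4783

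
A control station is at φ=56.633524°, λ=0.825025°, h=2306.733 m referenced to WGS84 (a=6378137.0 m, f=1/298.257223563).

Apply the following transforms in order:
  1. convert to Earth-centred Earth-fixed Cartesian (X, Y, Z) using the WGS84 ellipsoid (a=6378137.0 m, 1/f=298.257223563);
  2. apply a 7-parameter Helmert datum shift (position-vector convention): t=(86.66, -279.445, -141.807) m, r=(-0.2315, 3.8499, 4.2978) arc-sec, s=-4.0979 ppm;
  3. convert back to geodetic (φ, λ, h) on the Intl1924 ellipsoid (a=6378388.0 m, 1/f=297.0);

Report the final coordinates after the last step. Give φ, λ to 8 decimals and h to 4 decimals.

start: φ=56.633524°, λ=0.825025°, h=2306.733 m
→ ECEF (a=6378137.000, f=1/298.257223563): X=3517048.1895, Y=50646.8935, Z=5305490.8533
→ Helmert 7p (PV): X=3517218.4074, Y=50446.4776, Z=5305261.6032
→ geod (Bowring, a=6378388.000): φ=56.63189214°, λ=0.82172096°, h=2019.9631 m

φ=56.63189214°, λ=0.82172096°, h=2019.9631 m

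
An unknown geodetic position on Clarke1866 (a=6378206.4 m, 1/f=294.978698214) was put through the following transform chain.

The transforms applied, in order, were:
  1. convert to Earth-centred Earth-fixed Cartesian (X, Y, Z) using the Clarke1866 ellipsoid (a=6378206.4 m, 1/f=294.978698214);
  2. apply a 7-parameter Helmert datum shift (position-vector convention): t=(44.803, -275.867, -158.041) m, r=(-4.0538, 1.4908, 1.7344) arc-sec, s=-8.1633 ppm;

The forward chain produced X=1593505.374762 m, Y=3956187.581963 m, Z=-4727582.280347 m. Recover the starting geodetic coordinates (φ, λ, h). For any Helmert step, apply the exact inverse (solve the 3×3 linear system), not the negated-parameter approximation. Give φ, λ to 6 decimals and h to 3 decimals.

φ=-48.134062°, λ=68.062511°, h=993.770 m

start: X=1593505.3748, Y=3956187.5820, Z=-4727582.2803 m
→ Helmert⁻¹: X=1593541.0166, Y=3956575.2564, Z=-4727373.5535
→ geod (Bowring, a=6378206.400): φ=-48.13406200°, λ=68.06251100°, h=993.7700 m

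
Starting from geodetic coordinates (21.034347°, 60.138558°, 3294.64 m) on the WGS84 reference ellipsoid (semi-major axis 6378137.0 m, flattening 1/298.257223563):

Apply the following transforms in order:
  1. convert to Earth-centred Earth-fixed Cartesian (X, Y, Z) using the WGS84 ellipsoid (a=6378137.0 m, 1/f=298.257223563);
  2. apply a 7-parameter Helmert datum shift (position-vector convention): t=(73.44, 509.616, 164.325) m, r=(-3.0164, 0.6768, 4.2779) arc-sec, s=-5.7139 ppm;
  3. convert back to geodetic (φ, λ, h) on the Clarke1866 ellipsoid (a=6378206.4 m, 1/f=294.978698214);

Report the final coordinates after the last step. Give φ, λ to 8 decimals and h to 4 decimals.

φ=21.03479286°, λ=60.14167053°, h=3724.7727 m

start: φ=21.034347°, λ=60.138558°, h=3294.640 m
→ ECEF (a=6378137.000, f=1/298.257223563): X=2966900.0241, Y=5167641.6928, Z=2276127.3722
→ Helmert 7p (PV): X=2966856.8045, Y=5168216.5999, Z=2276193.3859
→ geod (Bowring, a=6378206.400): φ=21.03479286°, λ=60.14167053°, h=3724.7727 m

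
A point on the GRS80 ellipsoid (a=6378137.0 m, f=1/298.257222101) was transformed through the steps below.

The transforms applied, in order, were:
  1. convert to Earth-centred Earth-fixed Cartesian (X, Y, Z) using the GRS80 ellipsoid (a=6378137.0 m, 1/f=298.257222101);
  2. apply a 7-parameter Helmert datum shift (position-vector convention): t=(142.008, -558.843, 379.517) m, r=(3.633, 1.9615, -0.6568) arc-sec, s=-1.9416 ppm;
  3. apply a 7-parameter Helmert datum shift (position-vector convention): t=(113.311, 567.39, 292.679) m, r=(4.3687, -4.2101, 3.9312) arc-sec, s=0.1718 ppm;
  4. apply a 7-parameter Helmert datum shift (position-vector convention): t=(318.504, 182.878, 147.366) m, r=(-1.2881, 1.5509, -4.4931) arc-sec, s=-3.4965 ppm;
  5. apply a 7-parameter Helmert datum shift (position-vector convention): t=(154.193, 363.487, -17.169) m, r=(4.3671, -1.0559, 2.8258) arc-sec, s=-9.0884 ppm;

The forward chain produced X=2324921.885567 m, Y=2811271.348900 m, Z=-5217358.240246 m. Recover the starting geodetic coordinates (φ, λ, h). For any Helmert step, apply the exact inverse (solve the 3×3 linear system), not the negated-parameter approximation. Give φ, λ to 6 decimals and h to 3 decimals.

φ=-55.231783°, λ=50.409788°, h=2757.655 m

start: X=2324921.8856, Y=2811271.3489, Z=-5217358.2402 m
→ Helmert⁻¹: X=2324800.6197, Y=2810791.0937, Z=-5217459.9009
→ Helmert⁻¹: X=2324468.2482, Y=2810701.2606, Z=-5217590.4802
→ Helmert⁻¹: X=2324301.5882, Y=2809978.5716, Z=-5217989.2199
→ Helmert⁻¹: X=2324204.7686, Y=2810458.3592, Z=-5218406.2680
→ geod (Bowring, a=6378137.000): φ=-55.23178300°, λ=50.40978800°, h=2757.6550 m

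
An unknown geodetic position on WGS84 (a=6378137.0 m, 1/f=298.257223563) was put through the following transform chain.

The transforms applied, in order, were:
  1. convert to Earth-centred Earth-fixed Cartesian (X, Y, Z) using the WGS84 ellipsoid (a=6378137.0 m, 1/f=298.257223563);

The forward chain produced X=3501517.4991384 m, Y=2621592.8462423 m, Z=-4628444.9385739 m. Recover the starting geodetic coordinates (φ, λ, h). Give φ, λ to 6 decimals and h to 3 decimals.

φ=-46.809890°, λ=36.822268°, h=1535.275 m

start: X=3501517.4991, Y=2621592.8462, Z=-4628444.9386 m
→ geod (Bowring, a=6378137.000): φ=-46.80989000°, λ=36.82226800°, h=1535.2750 m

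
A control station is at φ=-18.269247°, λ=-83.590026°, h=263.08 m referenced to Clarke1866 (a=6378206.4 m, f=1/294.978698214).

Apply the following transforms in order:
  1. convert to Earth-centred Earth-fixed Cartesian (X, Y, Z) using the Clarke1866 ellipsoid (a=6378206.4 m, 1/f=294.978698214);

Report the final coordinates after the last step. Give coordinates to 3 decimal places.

X=676435.174 m, Y=-6021093.245 m, Z=-1986667.735 m

start: φ=-18.269247°, λ=-83.590026°, h=263.080 m
→ ECEF (a=6378206.400, f=1/294.978698214): X=676435.1739, Y=-6021093.2451, Z=-1986667.7349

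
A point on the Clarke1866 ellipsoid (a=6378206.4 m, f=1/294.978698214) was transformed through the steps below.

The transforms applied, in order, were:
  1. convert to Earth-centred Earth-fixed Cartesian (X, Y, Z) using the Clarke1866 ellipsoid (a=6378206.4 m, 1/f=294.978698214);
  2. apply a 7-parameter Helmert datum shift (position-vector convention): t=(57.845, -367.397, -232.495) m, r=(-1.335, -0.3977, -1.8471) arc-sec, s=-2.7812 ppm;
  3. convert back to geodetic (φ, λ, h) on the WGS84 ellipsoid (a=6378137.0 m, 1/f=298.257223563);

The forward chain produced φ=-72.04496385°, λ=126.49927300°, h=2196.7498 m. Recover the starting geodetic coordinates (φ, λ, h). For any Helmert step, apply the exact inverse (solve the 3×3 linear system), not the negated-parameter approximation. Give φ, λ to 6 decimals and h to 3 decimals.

φ=-72.042403°, λ=126.494387°, h=2240.681 m

start: φ=-72.044964°, λ=126.499273°, h=2196.750 m
→ ECEF (a=6378137.000, f=1/298.257223563): X=-1173477.1641, Y=1585905.4539, Z=-6047324.6142
→ Helmert⁻¹: X=-1173564.1377, Y=1586305.8918, Z=-6047096.4077
→ geod (Bowring, a=6378206.400): φ=-72.04240300°, λ=126.49438700°, h=2240.6810 m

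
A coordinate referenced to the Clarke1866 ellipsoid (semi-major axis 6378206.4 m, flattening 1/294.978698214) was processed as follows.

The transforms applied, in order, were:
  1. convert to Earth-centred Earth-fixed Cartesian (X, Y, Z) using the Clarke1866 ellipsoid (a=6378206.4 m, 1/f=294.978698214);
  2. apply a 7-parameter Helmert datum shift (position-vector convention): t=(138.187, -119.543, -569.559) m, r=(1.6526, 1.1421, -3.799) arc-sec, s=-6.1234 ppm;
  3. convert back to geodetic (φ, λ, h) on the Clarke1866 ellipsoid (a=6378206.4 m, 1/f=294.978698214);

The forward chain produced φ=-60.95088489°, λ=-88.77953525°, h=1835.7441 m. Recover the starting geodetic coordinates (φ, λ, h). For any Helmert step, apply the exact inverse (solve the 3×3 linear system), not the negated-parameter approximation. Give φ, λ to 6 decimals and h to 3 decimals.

φ=-60.948899°, λ=-88.780432°, h=1317.189 m

start: φ=-60.950885°, λ=-88.779535°, h=1835.744 m
→ ECEF (a=6378206.400, f=1/294.978698214): X=66154.7970, Y=-3105224.7691, Z=-5554095.6883
→ Helmert⁻¹: X=66104.9557, Y=-3105167.5176, Z=-5553534.8913
→ geod (Bowring, a=6378206.400): φ=-60.94889900°, λ=-88.78043200°, h=1317.1890 m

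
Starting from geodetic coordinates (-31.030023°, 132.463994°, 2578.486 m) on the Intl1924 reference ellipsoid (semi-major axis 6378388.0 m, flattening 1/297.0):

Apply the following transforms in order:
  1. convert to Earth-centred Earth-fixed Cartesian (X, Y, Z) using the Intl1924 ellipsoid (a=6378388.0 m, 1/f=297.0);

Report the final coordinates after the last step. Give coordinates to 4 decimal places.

start: φ=-31.030023°, λ=132.463994°, h=2578.486 m
→ ECEF (a=6378388.000, f=1/297.0): X=-3694780.6262, Y=4037236.1449, Z=-3270123.2907

X=-3694780.6262 m, Y=4037236.1449 m, Z=-3270123.2907 m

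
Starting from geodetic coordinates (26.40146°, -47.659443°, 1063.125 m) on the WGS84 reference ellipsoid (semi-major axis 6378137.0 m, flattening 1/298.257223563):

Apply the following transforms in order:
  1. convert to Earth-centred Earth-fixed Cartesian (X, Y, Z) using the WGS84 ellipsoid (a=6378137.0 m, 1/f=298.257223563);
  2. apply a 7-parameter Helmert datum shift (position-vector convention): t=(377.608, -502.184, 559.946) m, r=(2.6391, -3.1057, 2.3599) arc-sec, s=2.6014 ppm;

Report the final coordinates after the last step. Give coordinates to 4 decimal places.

start: φ=26.401460°, λ=-47.659443°, h=1063.125 m
→ ECEF (a=6378137.000, f=1/298.257223563): X=3851033.6868, Y=-4226217.1332, Z=2819442.7661
→ Helmert 7p (PV): X=3851427.2136, Y=-4226722.3251, Z=2820013.9578

X=3851427.2136 m, Y=-4226722.3251 m, Z=2820013.9578 m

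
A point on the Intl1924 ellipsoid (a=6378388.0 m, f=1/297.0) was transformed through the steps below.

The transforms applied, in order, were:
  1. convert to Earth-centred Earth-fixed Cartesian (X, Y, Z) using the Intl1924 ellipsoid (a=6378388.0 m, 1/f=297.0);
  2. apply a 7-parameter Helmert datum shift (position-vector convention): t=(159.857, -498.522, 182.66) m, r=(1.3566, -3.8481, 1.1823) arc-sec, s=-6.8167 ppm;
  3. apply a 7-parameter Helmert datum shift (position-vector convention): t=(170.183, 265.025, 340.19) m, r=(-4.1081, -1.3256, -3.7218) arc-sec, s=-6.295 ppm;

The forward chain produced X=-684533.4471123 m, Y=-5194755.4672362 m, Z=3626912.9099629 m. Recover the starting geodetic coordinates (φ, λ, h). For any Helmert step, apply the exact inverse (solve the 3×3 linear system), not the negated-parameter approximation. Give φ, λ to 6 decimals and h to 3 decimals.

start: X=-684533.4471, Y=-5194755.4672, Z=3626912.9100 m
→ Helmert⁻¹: X=-684590.8940, Y=-5195137.7753, Z=3626496.4794
→ Helmert⁻¹: X=-684717.5399, Y=-5194646.8884, Z=3626385.4783
→ geod (Bowring, a=6378388.000): φ=34.86869300°, λ=-97.50899100°, h=707.7110 m

φ=34.868693°, λ=-97.508991°, h=707.711 m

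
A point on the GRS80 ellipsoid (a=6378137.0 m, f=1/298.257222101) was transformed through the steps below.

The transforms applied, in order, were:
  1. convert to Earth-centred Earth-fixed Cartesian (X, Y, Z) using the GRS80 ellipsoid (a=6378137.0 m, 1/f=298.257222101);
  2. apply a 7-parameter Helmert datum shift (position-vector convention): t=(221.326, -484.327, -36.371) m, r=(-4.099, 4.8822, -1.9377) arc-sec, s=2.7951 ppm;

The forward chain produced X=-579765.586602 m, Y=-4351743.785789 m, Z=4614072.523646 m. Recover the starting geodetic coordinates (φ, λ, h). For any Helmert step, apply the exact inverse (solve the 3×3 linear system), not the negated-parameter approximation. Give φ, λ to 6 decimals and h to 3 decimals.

φ=46.618243°, λ=-97.593018°, h=1757.586 m

start: X=-579765.5866, Y=-4351743.7858, Z=4614072.5236 m
→ Helmert⁻¹: X=-580053.6252, Y=-4351344.4375, Z=4613995.7960
→ geod (Bowring, a=6378137.000): φ=46.61824300°, λ=-97.59301800°, h=1757.5860 m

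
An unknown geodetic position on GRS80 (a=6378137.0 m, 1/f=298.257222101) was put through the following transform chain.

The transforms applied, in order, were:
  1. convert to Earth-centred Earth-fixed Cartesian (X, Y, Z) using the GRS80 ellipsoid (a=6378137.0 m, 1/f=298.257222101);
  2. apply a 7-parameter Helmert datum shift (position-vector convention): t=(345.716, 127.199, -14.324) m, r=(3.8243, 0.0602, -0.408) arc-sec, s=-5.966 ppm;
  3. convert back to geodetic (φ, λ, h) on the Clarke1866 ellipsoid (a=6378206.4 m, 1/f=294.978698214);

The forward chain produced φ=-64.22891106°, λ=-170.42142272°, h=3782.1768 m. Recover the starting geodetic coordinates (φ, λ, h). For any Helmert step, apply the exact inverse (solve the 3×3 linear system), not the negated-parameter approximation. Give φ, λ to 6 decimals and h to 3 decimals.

start: φ=-64.228911°, λ=-170.421423°, h=3782.177 m
→ ECEF (a=6378206.400, f=1/294.978698214): X=-2743591.6439, Y=-462988.6920, Z=-5724069.4762
→ Helmert⁻¹: X=-2743951.1434, Y=-463230.2102, Z=-5724081.5143
→ geod (Bowring, a=6378137.000): φ=-64.22409800°, λ=-170.41775100°, h=3841.2210 m

φ=-64.224098°, λ=-170.417751°, h=3841.221 m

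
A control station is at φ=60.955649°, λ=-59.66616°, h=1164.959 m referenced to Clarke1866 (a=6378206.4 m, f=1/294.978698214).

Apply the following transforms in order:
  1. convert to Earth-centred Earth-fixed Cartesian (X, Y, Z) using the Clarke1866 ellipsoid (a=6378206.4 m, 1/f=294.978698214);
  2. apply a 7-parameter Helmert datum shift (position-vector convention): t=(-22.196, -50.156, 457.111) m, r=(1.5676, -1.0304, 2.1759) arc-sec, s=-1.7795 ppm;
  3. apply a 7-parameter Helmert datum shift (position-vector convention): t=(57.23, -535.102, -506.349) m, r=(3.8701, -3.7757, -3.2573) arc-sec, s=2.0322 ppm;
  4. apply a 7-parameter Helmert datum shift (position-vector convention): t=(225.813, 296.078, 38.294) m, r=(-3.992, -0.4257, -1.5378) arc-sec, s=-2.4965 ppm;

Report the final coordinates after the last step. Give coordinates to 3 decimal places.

start: φ=60.955649°, λ=-59.666160°, h=1164.959 m
→ ECEF (a=6378206.400, f=1/294.978698214): X=1568211.8058, Y=-2680037.8733, Z=5553767.0814
→ Helmert 7p (PV): X=1568187.3471, Y=-2680108.9253, Z=5554201.7754
→ Helmert 7p (PV): X=1568103.7695, Y=-2680778.4508, Z=5553685.1332
→ Helmert 7p (PV): X=1568294.2194, Y=-2680379.8867, Z=5553764.6818

X=1568294.219 m, Y=-2680379.887 m, Z=5553764.682 m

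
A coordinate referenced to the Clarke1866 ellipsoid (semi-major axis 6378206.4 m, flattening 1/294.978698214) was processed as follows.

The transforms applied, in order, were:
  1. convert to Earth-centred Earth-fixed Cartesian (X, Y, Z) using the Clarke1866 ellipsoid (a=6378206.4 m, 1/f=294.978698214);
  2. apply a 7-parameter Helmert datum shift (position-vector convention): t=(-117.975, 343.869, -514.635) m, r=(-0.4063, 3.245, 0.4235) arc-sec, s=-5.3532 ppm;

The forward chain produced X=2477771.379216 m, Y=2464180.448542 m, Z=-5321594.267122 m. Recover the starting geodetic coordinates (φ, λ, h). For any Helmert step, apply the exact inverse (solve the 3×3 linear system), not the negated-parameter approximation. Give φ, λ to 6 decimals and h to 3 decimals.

start: X=2477771.3792, Y=2464180.4485, Z=-5321594.2671 m
→ Helmert⁻¹: X=2477991.3897, Y=2463855.1627, Z=-5321064.2795
→ geod (Bowring, a=6378206.400): φ=-56.88468400°, λ=44.83610500°, h=2829.1410 m

φ=-56.884684°, λ=44.836105°, h=2829.141 m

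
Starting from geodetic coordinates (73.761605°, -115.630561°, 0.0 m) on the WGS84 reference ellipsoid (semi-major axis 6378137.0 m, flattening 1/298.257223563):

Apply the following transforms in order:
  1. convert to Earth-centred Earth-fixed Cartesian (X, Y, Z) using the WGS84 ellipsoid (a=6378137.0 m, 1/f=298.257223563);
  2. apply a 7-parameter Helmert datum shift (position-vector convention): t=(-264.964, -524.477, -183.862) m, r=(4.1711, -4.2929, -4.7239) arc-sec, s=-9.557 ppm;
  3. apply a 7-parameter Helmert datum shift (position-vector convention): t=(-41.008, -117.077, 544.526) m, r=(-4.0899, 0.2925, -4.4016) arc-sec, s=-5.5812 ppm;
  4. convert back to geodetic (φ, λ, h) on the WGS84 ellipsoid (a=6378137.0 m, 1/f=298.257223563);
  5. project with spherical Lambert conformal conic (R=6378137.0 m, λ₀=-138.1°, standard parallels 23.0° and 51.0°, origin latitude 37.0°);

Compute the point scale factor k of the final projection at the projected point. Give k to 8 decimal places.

1.29468552

start: φ=73.761605°, λ=-115.630561°, h=0.000 m
→ ECEF (a=6378137.000, f=1/298.257223563): X=-773894.7967, Y=-1613034.5105, Z=6101551.7554
→ Helmert 7p (PV): X=-774316.2939, Y=-1613649.2328, Z=6101260.8557
→ Helmert 7p (PV): X=-774378.7626, Y=-1613619.8027, Z=6101804.4233
→ geod (Bowring, a=6378137.000): φ=73.75589782°, λ=-115.63642456°, h=448.7266 m
→ into lcc (λ₀=-138.1°): φ=73.75589782°, λ−λ₀=22.46357544°
scale k = 1.29468552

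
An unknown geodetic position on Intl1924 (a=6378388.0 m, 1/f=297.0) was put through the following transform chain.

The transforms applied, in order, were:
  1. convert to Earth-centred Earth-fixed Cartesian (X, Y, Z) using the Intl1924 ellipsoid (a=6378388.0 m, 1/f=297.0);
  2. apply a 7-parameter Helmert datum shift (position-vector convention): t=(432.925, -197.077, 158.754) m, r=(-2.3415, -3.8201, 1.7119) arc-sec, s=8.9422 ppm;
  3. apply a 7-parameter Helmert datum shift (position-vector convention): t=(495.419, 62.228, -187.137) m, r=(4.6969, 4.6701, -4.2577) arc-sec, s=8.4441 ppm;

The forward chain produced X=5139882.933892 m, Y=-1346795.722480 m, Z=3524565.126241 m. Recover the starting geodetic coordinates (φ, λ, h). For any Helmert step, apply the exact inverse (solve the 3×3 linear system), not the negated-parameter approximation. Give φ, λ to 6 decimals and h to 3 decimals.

φ=33.741118°, λ=-14.683070°, h=3439.982 m

start: X=5139882.9339, Y=-1346795.7225, Z=3524565.1262 m
→ Helmert⁻¹: X=5139292.1078, Y=-1346660.2272, Z=3524869.5254
→ Helmert⁻¹: X=5138867.3312, Y=-1346533.7707, Z=3524568.7936
→ geod (Bowring, a=6378388.000): φ=33.74111800°, λ=-14.68307000°, h=3439.9820 m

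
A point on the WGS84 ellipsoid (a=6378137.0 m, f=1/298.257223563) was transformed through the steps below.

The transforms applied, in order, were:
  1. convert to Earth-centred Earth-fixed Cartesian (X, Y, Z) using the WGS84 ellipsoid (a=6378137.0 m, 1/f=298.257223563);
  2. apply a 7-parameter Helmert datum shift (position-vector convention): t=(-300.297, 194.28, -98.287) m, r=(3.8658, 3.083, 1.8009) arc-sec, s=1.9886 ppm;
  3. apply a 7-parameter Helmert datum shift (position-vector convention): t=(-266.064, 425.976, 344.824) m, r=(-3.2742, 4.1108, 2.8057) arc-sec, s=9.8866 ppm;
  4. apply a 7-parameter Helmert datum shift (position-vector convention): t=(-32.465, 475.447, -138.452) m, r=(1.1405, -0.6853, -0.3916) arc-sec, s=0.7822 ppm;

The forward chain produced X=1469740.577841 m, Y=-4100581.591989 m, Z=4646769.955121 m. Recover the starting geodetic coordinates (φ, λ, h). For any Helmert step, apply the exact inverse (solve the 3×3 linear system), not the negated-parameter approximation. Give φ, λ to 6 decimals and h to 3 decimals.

start: X=1469740.5778, Y=-4100581.5920, Z=4646769.9551 m
→ Helmert⁻¹: X=1469795.1182, Y=-4101025.3465, Z=4646922.5648
→ Helmert⁻¹: X=1469898.2547, Y=-4101504.5250, Z=4646495.9907
→ Helmert⁻¹: X=1470090.3637, Y=-4101616.3960, Z=4646683.8829
→ geod (Bowring, a=6378137.000): φ=47.03394900°, λ=-70.28144100°, h=3205.9080 m

φ=47.033949°, λ=-70.281441°, h=3205.908 m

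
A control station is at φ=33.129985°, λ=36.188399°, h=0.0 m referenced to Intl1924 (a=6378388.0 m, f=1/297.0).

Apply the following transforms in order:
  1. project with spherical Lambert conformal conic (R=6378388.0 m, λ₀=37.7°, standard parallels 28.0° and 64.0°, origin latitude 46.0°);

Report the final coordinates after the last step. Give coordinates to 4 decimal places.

E=-137675.4637 m, N=-1374239.4409 m

start: φ=33.129985°, λ=36.188399°, h=0.000 m
→ lcc (R=6378388.0, λ₀=37.7°): E=-137675.4637, N=-1374239.4409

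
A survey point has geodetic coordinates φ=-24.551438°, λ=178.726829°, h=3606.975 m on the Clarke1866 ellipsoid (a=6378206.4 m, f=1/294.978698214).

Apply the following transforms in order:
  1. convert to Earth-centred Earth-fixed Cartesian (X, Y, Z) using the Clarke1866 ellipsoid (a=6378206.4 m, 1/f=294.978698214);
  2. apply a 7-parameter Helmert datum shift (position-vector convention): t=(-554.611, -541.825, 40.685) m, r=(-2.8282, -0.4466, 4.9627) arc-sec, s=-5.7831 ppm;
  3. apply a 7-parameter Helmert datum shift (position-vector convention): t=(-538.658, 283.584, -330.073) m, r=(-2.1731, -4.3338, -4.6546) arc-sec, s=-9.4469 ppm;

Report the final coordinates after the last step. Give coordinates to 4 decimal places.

start: φ=-24.551438°, λ=178.726829°, h=3606.975 m
→ ECEF (a=6378206.400, f=1/294.978698214): X=-5806783.6445, Y=129053.9316, Z=-2635308.3323
→ Helmert 7p (PV): X=-5807302.0734, Y=128335.5169, Z=-2635266.7492
→ Helmert 7p (PV): X=-5807727.6057, Y=128721.1721, Z=-2635695.2944

X=-5807727.6057 m, Y=128721.1721 m, Z=-2635695.2944 m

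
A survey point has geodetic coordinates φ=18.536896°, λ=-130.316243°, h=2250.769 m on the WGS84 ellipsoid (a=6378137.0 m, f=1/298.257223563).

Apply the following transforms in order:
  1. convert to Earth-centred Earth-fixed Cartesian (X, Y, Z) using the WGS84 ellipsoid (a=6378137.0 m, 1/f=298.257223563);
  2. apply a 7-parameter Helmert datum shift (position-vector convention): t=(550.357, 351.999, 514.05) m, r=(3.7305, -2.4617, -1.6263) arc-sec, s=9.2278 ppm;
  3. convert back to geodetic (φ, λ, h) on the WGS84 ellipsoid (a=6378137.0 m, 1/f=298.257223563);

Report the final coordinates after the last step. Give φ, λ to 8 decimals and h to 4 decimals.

φ=18.54185070°, λ=-130.31482810°, h=1880.7192 m

start: φ=18.536896°, λ=-130.316243°, h=2250.769 m
→ ECEF (a=6378137.000, f=1/298.257223563): X=-3915301.2877, Y=-4614112.4198, Z=2015530.1866
→ Helmert 7p (PV): X=-3914847.4956, Y=-4613808.5815, Z=2015932.6558
→ geod (Bowring, a=6378137.000): φ=18.54185070°, λ=-130.31482810°, h=1880.7192 m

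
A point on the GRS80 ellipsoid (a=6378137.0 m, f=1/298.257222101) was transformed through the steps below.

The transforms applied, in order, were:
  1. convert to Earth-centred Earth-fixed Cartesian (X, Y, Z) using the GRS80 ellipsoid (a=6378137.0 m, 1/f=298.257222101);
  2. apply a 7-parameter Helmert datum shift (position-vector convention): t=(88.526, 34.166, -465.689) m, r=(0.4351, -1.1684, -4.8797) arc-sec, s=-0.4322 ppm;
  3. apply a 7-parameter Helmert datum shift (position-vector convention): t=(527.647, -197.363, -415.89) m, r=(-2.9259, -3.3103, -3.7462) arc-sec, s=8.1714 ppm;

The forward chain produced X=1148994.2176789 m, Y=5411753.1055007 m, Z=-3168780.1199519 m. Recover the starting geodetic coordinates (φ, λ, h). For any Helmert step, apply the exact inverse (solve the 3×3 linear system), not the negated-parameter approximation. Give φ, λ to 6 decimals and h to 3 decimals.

start: X=1148994.2177, Y=5411753.1055, Z=-3168780.1200 m
→ Helmert⁻¹: X=1148308.0464, Y=5411972.0439, Z=-3168279.9994
→ Helmert⁻¹: X=1148074.0391, Y=5411960.6951, Z=-3167833.5990
→ geod (Bowring, a=6378137.000): φ=-29.96150400°, λ=78.02303300°, h=2315.1450 m

φ=-29.961504°, λ=78.023033°, h=2315.145 m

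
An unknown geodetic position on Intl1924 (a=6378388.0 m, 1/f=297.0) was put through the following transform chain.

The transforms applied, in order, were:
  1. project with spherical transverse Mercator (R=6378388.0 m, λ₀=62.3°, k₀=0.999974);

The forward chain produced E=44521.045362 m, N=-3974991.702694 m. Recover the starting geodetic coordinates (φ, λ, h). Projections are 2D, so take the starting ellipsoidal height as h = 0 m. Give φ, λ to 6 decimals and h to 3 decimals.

start: E=44521.0454, N=-3974991.7027 m
→ tm⁻¹: φ=-35.70647800°, λ=62.79251700°

φ=-35.706478°, λ=62.792517°, h=0.000 m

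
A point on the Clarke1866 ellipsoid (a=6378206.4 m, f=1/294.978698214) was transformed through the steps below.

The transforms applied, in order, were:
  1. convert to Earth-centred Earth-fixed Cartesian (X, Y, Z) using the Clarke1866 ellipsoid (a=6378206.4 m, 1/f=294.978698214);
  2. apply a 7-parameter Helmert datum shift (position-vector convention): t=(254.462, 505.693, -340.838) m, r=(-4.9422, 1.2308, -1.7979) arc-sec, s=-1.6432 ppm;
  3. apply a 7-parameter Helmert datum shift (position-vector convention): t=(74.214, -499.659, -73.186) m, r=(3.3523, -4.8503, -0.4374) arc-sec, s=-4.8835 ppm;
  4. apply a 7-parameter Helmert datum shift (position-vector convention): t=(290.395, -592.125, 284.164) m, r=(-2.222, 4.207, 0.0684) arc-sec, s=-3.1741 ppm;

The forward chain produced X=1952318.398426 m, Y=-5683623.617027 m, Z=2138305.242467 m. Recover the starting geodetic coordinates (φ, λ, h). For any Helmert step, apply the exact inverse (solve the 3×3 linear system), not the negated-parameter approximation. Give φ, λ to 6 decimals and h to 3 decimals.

start: X=1952318.3984, Y=-5683623.6170, Z=2138305.2425 m
→ Helmert⁻¹: X=1951988.7078, Y=-5683073.2097, Z=2138006.4565
→ Helmert⁻¹: X=1951986.3544, Y=-5682562.4125, Z=2138136.5384
→ Helmert⁻¹: X=1951771.8764, Y=-5683111.6674, Z=2138356.3668
→ geod (Bowring, a=6378206.400): φ=19.71197600°, λ=-71.04580300°, h=2302.1520 m

φ=19.711976°, λ=-71.045803°, h=2302.152 m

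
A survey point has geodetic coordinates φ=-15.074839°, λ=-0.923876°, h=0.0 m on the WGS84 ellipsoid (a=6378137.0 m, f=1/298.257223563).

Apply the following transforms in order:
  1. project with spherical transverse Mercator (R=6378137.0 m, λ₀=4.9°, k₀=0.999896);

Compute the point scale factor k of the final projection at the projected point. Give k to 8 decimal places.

1.00473027

start: φ=-15.074839°, λ=-0.923876°, h=0.000 m
→ into tm (λ₀=4.9°): φ=-15.07483900°, λ−λ₀=-5.82387600°
scale k = 1.00473027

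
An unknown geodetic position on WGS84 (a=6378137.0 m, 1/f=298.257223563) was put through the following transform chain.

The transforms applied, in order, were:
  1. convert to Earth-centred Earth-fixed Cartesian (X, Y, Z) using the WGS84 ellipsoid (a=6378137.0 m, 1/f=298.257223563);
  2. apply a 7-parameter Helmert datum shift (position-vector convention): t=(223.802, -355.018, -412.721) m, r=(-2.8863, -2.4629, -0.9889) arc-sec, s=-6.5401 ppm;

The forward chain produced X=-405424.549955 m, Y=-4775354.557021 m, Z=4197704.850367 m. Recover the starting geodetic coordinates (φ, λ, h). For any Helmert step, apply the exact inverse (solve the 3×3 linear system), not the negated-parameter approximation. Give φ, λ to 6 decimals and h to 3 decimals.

start: X=-405424.5500, Y=-4775354.5570, Z=4197704.8504 m
→ Helmert⁻¹: X=-405577.9845, Y=-4775091.4572, Z=4198083.0517
→ geod (Bowring, a=6378137.000): φ=41.40941000°, λ=-94.85483200°, h=2194.3680 m

φ=41.409410°, λ=-94.854832°, h=2194.368 m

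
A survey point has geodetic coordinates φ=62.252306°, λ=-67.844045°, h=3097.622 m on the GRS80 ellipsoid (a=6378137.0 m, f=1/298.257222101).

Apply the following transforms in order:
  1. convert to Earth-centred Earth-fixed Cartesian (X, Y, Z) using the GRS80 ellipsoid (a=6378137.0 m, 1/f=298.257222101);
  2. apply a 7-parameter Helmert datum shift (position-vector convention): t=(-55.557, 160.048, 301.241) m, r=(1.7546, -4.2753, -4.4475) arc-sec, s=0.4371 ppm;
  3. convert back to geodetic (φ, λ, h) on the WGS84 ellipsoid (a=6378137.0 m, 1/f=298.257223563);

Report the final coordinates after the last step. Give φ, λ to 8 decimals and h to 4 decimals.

start: φ=62.252306°, λ=-67.844045°, h=3097.622 m
→ ECEF (a=6378137.000, f=1/298.257222101): X=1123385.6185, Y=-2758832.8658, Z=5624402.9637
→ Helmert 7p (PV): X=1123154.4879, Y=-2758746.0905, Z=5624706.4796
→ geod (Bowring, a=6378137.000): φ=62.25490291°, λ=-67.84753318°, h=3288.2444 m

φ=62.25490291°, λ=-67.84753318°, h=3288.2444 m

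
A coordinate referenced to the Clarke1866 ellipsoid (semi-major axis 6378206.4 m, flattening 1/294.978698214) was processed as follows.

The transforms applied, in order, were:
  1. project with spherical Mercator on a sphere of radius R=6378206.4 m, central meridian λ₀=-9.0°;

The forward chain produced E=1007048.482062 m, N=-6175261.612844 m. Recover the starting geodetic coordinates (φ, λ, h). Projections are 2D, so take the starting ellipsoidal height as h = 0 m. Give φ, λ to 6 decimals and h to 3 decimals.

φ=-48.409148°, λ=0.046372°, h=0.000 m

start: E=1007048.4821, N=-6175261.6128 m
→ merc⁻¹: φ=-48.40914800°, λ=0.04637200°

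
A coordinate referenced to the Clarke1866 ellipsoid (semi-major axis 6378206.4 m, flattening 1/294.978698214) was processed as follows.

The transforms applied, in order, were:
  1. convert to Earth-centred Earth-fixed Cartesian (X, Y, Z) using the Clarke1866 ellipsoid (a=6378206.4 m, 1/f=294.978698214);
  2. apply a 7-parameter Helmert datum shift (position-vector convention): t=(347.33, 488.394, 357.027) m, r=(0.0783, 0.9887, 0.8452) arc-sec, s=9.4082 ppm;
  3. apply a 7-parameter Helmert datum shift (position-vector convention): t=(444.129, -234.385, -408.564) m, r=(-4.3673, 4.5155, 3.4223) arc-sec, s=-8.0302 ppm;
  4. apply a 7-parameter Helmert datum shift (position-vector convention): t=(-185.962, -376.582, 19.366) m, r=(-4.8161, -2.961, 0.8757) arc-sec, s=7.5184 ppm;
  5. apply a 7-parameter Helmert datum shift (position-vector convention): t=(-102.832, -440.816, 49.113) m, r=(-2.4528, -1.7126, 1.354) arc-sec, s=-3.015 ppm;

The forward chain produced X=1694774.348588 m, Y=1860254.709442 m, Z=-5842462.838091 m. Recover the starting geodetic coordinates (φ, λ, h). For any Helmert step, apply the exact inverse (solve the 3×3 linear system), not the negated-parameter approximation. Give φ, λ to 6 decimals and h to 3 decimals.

φ=-66.835065°, λ=47.685009°, h=1436.988 m

start: X=1694774.3486, Y=1860254.7094, Z=-5842462.8381 m
→ Helmert⁻¹: X=1694845.9954, Y=1860759.4862, Z=-5842521.5112
→ Helmert⁻¹: X=1694943.2448, Y=1861251.2964, Z=-5842477.8239
→ Helmert⁻¹: X=1694671.5028, Y=1861596.2070, Z=-5842039.6579
→ Helmert⁻¹: X=1694343.8629, Y=1861081.1429, Z=-5842334.3038
→ geod (Bowring, a=6378206.400): φ=-66.83506500°, λ=47.68500900°, h=1436.9880 m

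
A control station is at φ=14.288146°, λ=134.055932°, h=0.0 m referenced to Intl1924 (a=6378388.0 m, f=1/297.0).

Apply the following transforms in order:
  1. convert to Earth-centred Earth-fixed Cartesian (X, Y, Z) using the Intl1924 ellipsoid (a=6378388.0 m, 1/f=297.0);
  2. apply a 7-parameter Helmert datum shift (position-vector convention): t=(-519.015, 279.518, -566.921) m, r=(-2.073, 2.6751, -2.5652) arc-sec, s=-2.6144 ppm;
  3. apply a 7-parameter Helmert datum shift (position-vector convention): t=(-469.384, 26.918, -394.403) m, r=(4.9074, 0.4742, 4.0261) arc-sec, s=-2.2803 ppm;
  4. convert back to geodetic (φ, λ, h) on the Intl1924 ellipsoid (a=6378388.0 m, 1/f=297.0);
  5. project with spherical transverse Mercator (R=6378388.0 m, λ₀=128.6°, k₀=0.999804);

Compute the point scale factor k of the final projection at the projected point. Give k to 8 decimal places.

start: φ=14.288146°, λ=134.055932°, h=0.000 m
→ ECEF (a=6378388.000, f=1/297.0): X=-4298960.4966, Y=4443015.9090, Z=1563914.3132
→ Helmert 7p (PV): X=-4299392.7345, Y=4443352.9924, Z=1563354.4046
→ Helmert 7p (PV): X=-4299935.4505, Y=4443248.6634, Z=1563072.0358
→ geod (Bowring, a=6378388.000): φ=14.27888446°, λ=134.06092485°, h=611.3033 m
→ into tm (λ₀=128.6°): φ=14.27888446°, λ−λ₀=5.46092485°
scale k = 1.00408338

1.00408338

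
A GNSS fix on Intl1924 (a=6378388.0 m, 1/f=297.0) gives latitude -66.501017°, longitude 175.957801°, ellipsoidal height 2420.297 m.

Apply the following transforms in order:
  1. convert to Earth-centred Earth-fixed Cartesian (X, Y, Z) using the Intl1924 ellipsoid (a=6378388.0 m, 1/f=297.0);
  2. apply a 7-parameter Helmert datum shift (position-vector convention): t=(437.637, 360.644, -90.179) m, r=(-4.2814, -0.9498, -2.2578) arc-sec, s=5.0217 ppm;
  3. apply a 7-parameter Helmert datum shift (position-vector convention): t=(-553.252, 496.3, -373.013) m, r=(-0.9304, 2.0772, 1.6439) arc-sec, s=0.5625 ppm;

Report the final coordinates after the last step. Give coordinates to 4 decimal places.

start: φ=-66.501017°, λ=175.957801°, h=2420.297 m
→ ECEF (a=6378388.000, f=1/297.0): X=-2545110.7715, Y=179855.2489, Z=-5828800.6860
→ Helmert 7p (PV): X=-2544657.1062, Y=180123.6673, Z=-5828935.5884
→ Helmert 7p (PV): X=-2545271.9258, Y=180573.4955, Z=-5829287.0665

X=-2545271.9258 m, Y=180573.4955 m, Z=-5829287.0665 m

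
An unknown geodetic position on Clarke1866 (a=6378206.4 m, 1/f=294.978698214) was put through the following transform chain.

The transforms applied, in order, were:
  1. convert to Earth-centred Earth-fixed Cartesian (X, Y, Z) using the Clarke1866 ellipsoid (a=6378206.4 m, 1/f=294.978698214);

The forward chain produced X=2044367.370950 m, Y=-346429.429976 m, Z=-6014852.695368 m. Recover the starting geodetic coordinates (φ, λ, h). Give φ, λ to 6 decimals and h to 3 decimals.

φ=-71.098807°, λ=-9.617725°, h=3354.720 m

start: X=2044367.3710, Y=-346429.4300, Z=-6014852.6954 m
→ geod (Bowring, a=6378206.400): φ=-71.09880700°, λ=-9.61772500°, h=3354.7200 m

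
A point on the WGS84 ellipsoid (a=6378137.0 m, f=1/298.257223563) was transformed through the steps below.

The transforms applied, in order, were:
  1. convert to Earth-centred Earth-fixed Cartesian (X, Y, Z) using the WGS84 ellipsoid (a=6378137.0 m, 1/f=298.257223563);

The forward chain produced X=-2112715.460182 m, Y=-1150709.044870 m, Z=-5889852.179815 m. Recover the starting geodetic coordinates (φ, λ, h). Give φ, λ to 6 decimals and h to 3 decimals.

start: X=-2112715.4602, Y=-1150709.0449, Z=-5889852.1798 m
→ geod (Bowring, a=6378137.000): φ=-67.91634000°, λ=-151.42469100°, h=2439.9570 m

φ=-67.916340°, λ=-151.424691°, h=2439.957 m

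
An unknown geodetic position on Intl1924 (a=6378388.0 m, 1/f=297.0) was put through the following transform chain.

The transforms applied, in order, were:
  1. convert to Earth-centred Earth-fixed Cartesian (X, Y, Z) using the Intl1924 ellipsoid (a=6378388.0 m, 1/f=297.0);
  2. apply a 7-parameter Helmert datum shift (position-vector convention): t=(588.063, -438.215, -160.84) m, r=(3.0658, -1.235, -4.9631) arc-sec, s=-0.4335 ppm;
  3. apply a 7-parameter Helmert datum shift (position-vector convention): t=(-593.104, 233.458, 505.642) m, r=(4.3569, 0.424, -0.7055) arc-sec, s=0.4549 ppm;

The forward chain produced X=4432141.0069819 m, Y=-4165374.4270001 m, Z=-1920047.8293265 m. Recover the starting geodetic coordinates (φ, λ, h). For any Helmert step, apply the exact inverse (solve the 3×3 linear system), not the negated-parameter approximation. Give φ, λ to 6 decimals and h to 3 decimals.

φ=-17.633102°, λ=-43.220288°, h=1691.414 m

start: X=4432141.0070, Y=-4165374.4270, Z=-1920047.8293 m
→ Helmert⁻¹: X=4432750.2902, Y=-4165631.3939, Z=-1920455.4957
→ Helmert⁻¹: X=4432252.8712, Y=-4165116.8783, Z=-1920260.1181
→ geod (Bowring, a=6378388.000): φ=-17.63310200°, λ=-43.22028800°, h=1691.4140 m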